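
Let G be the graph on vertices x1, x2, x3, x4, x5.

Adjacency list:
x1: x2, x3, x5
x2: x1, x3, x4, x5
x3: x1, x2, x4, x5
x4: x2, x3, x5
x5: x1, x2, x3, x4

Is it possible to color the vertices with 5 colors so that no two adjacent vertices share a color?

Yes

The chromatic number is 4. x2, x3, x4, x5 form a clique, so at least 4 colors are needed.
4 colors suffice: color 1 → {x5}; color 2 → {x2}; color 3 → {x3}; color 4 → {x1, x4}.
Since 5 ≥ 4, a proper 5-coloring certainly exists.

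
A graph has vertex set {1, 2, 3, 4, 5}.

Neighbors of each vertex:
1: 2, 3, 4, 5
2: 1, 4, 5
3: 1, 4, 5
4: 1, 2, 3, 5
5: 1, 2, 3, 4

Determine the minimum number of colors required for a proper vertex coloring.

1, 3, 4, 5 are mutually adjacent (a clique of size 4), so at least 4 colors are needed.
A valid assignment using 4 colors: 1=a, 2=d, 3=d, 4=c, 5=b. No two adjacent vertices share a color.

4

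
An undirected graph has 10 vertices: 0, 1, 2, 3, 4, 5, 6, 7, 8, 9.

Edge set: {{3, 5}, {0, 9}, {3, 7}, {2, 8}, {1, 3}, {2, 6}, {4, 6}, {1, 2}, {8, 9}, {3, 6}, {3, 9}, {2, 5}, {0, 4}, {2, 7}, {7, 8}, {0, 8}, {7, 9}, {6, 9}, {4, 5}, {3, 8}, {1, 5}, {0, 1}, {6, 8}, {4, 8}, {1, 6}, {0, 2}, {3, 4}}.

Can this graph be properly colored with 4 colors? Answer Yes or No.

Yes

The chromatic number is 4. 3, 7, 8, 9 form a clique, so at least 4 colors are needed.
A valid assignment using 4 colors: 0=c, 1=a, 2=b, 3=b, 4=d, 5=c, 6=c, 7=c, 8=a, 9=d.
That is already a proper 4-coloring.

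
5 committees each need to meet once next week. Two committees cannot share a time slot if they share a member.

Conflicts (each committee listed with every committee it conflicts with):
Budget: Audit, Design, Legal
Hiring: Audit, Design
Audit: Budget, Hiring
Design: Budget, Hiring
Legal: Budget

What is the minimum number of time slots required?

2

Hiring and Audit conflict, so at least 2 time slots are needed.
Using 2 time slots: Budget=1, Hiring=1, Audit=2, Design=2, Legal=2. Each listed conflict is separated.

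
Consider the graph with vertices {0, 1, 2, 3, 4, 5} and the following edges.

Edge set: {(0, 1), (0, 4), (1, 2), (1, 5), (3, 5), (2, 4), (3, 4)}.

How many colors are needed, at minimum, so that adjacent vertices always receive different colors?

The cycle 4-0-1-5-3-4 has odd length 5, so it cannot be 2-colored; at least 3 colors are needed.
3 colors suffice: 0=b, 1=a, 2=b, 3=c, 4=a, 5=b. Every edge joins two different colors.

3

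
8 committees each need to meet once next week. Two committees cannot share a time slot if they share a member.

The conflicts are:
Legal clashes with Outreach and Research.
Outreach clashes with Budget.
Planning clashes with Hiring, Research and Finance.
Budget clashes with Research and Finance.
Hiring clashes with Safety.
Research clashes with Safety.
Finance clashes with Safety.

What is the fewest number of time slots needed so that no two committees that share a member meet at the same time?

2

Legal and Outreach conflict, so at least 2 time slots are needed.
Using 2 time slots: Legal=2, Outreach=1, Planning=2, Budget=2, Hiring=1, Research=1, Finance=1, Safety=2. No two conflicting committees share a time slot.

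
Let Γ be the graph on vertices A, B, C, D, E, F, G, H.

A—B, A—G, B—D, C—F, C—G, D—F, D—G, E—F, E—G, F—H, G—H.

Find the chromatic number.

2

C and G are adjacent, so at least 2 colors are needed.
2 colors suffice: color 1 → {B, F, G}; color 2 → {A, C, D, E, H}. Each edge has distinct colors on its endpoints.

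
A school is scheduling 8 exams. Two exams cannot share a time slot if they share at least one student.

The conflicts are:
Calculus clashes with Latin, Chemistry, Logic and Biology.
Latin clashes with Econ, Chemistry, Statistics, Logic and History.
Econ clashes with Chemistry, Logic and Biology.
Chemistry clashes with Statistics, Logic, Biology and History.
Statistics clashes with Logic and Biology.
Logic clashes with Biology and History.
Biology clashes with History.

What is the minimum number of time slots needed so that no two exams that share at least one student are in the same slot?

4

Calculus, Latin, Chemistry, Logic are mutually in conflict, so at least 4 time slots are needed.
A valid assignment using 4 time slots: Calculus=4, Latin=3, Econ=4, Chemistry=2, Statistics=4, Logic=1, Biology=3, History=4. Each listed conflict is separated.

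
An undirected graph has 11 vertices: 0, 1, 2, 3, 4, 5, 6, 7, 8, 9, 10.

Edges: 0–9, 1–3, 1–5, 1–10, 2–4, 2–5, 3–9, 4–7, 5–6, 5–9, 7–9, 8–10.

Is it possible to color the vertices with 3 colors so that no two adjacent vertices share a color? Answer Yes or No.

The chromatic number is 3. The cycle 5-9-7-4-2-5 has odd length 5, so it cannot be 2-colored; at least 3 colors are needed.
A valid assignment using 3 colors: 0=blue, 1=red, 2=green, 3=blue, 4=red, 5=blue, 6=red, 7=blue, 8=red, 9=red, 10=blue.
That is already a proper 3-coloring.

Yes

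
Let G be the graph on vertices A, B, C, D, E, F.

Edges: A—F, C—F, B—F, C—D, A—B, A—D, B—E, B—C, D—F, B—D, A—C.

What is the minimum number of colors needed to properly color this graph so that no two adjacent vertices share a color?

A, B, C, D, F form a clique, so at least 5 colors are needed.
A valid assignment using 5 colors: A=5, B=1, C=4, D=2, E=2, F=3. Every edge joins two different colors.

5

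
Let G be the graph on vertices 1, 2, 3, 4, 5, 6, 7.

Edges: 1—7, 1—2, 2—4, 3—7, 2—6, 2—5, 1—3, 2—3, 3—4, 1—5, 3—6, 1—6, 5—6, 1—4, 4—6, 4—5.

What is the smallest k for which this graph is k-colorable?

1, 2, 4, 5, 6 are pairwise adjacent (a clique of size 5), so at least 5 colors are needed.
5 colors suffice: color a → {1}; color b → {4, 7}; color c → {3, 5}; color d → {2}; color e → {6}. Each edge has distinct colors on its endpoints.

5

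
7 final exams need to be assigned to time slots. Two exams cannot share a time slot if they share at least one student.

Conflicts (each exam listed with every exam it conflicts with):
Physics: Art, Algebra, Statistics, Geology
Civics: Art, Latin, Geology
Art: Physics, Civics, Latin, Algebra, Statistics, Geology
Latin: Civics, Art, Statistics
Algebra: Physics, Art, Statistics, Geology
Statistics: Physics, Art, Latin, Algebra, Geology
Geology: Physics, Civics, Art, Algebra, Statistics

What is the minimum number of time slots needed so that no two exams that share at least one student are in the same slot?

Physics, Art, Algebra, Statistics, Geology all conflict with each other, so at least 5 time slots are needed.
5 time slots suffice: Physics=4, Civics=3, Art=1, Latin=2, Algebra=5, Statistics=3, Geology=2. Every pair that conflicts lands in different time slots.

5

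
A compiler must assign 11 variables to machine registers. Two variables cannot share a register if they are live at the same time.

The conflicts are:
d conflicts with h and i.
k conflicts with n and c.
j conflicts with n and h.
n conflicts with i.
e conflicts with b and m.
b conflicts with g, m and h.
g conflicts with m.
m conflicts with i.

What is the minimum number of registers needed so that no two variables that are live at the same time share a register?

e, b, m all conflict with each other, so at least 3 registers are needed.
A valid assignment using 3 registers: d=3, k=2, j=2, n=1, e=3, b=2, g=3, c=1, m=1, h=1, i=2. Each listed conflict is separated.

3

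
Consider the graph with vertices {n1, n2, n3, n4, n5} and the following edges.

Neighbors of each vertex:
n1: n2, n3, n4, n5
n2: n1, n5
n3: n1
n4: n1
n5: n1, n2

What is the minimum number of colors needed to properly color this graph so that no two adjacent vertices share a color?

3

n1, n2, n5 form a triangle, so at least 3 colors are needed.
One proper 3-coloring: n1=1, n2=2, n3=2, n4=2, n5=3. Every edge joins two different colors.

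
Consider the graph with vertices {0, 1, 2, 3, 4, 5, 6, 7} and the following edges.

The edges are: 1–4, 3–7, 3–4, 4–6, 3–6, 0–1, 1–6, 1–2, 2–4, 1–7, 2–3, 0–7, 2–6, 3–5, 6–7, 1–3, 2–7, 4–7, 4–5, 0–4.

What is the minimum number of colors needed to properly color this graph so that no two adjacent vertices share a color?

1, 2, 3, 4, 6, 7 are mutually adjacent (a clique of size 6), so at least 6 colors are needed.
A valid assignment using 6 colors: 0=blue, 1=yellow, 2=purple, 3=blue, 4=red, 5=green, 6=orange, 7=green. No two adjacent vertices share a color.

6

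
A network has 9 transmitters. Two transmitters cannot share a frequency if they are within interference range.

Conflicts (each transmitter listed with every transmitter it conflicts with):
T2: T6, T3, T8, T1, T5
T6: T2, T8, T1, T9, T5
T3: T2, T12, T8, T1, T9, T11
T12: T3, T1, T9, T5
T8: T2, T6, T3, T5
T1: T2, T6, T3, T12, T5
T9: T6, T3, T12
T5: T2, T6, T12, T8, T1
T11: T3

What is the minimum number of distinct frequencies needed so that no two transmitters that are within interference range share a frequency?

T2, T6, T8, T5 are mutually in conflict, so at least 4 frequencies are needed.
Using 4 frequencies: T2=4, T6=2, T3=1, T12=2, T8=3, T1=3, T9=3, T5=1, T11=2. Every pair that conflicts lands in different frequencies.

4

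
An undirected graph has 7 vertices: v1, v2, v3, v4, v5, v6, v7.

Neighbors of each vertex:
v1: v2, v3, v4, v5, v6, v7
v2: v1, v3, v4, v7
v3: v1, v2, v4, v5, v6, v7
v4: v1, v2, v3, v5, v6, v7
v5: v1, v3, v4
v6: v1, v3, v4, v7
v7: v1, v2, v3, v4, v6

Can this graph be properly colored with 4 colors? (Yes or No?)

v1, v2, v3, v4, v7 are pairwise adjacent (a clique of size 5), so at least 5 colors are needed.
So 4 colors are not enough.

No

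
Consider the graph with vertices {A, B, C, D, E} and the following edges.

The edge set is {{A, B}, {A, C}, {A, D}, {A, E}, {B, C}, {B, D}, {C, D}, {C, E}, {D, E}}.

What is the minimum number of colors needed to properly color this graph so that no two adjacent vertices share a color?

A, B, C, D are mutually adjacent (a clique of size 4), so at least 4 colors are needed.
4 colors suffice: A=red, B=yellow, C=blue, D=green, E=yellow. No two adjacent vertices share a color.

4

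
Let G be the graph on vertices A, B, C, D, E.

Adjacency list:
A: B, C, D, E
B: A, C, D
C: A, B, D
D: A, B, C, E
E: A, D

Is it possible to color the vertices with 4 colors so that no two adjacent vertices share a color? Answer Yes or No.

Yes

The chromatic number is 4. A, B, C, D are mutually adjacent (a clique of size 4), so at least 4 colors are needed.
4 colors suffice: color red → {D}; color blue → {A}; color green → {B, E}; color yellow → {C}.
That is already a proper 4-coloring.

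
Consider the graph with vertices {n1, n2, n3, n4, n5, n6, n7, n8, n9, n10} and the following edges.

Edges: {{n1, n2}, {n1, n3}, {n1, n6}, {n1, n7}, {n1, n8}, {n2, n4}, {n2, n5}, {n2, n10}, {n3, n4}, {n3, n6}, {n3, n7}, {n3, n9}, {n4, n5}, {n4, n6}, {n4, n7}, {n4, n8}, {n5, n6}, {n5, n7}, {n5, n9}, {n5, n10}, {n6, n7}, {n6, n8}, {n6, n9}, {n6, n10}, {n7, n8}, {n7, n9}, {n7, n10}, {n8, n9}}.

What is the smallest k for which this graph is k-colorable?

4

n1, n6, n7, n8 are pairwise adjacent (a clique of size 4), so at least 4 colors are needed.
4 colors suffice: color red → {n2, n7}; color blue → {n6}; color green → {n1, n4, n9, n10}; color yellow → {n3, n5, n8}. No two adjacent vertices share a color.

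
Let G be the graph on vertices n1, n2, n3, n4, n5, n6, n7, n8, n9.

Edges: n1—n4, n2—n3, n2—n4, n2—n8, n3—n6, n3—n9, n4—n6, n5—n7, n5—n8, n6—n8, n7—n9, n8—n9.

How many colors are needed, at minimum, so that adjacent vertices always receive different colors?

n4 and n6 are adjacent, so at least 2 colors are needed.
2 colors suffice: color 1 → {n3, n4, n7, n8}; color 2 → {n1, n2, n5, n6, n9}. Every edge joins two different colors.

2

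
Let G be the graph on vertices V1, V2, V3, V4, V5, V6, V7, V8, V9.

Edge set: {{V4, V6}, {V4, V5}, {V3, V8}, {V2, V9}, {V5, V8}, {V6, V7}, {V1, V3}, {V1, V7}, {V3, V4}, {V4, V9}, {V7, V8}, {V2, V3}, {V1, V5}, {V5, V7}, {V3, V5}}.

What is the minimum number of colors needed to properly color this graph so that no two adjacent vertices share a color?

V3, V4, V5 are mutually adjacent, so at least 3 colors are needed.
3 colors suffice: color 1 → {V3, V7, V9}; color 2 → {V2, V5, V6}; color 3 → {V1, V4, V8}. Every edge joins two different colors.

3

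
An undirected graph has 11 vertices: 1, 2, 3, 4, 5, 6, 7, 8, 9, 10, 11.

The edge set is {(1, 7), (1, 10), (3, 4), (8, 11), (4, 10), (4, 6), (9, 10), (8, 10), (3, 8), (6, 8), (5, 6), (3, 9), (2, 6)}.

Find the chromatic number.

2

2 and 6 are adjacent, so at least 2 colors are needed.
A valid assignment using 2 colors: 1=b, 2=b, 3=a, 4=b, 5=b, 6=a, 7=a, 8=b, 9=b, 10=a, 11=a. No two adjacent vertices share a color.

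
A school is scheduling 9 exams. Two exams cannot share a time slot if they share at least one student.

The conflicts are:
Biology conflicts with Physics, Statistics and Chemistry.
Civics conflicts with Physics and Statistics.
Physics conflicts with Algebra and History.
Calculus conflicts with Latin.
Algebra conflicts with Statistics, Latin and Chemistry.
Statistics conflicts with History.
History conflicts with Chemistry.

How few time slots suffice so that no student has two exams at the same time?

Biology and Physics conflict, so at least 2 time slots are needed.
Using 2 time slots: Biology=1, Civics=1, Physics=2, Calculus=1, Algebra=1, Statistics=2, Latin=2, History=1, Chemistry=2. No two conflicting exams share a time slot.

2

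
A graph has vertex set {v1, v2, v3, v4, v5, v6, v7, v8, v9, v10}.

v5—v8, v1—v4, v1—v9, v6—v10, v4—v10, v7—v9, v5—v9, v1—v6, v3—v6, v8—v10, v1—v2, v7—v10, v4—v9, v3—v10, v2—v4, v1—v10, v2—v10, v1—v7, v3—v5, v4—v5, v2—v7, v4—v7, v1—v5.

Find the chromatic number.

v1, v2, v4, v7, v10 are pairwise adjacent (a clique of size 5), so at least 5 colors are needed.
5 colors suffice: color 1 → {v5, v10}; color 2 → {v1, v3, v8}; color 3 → {v4, v6}; color 4 → {v7}; color 5 → {v2, v9}. Every edge joins two different colors.

5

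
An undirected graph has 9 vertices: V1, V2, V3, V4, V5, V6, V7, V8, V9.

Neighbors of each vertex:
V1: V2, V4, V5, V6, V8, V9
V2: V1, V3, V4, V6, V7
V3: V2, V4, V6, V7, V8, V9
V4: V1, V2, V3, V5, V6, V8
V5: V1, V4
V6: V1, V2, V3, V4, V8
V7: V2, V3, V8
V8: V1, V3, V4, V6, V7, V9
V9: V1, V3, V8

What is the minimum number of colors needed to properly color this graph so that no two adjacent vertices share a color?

4

V3, V4, V6, V8 form a clique, so at least 4 colors are needed.
4 colors suffice: color 1 → {V2, V5, V8}; color 2 → {V1, V3}; color 3 → {V4, V7, V9}; color 4 → {V6}. No two adjacent vertices share a color.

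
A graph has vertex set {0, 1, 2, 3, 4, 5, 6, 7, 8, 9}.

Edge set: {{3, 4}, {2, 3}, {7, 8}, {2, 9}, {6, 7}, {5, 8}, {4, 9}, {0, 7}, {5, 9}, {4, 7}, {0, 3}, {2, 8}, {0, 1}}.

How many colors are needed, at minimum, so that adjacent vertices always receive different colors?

The cycle 5-9-4-7-8-5 has odd length 5, so it cannot be 2-colored; at least 3 colors are needed.
3 colors suffice: color a → {1, 3, 7, 9}; color b → {0, 4, 6, 8}; color c → {2, 5}. Each edge has distinct colors on its endpoints.

3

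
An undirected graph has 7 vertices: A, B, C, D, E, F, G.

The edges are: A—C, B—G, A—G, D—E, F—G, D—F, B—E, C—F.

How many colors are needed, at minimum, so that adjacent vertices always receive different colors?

3

The cycle G-B-E-D-F-G has odd length 5, so it cannot be 2-colored; at least 3 colors are needed.
One proper 3-coloring: A=blue, B=blue, C=red, D=green, E=red, F=blue, G=red. Each edge has distinct colors on its endpoints.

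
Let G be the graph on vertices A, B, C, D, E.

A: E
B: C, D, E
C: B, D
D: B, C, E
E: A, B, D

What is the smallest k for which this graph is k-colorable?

B, C, D form a triangle, so at least 3 colors are needed.
One proper 3-coloring: A=1, B=3, C=2, D=1, E=2. Every edge joins two different colors.

3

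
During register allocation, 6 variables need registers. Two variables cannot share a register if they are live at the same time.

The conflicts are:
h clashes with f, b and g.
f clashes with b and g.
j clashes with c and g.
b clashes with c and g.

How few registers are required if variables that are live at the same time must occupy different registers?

4

h, f, b, g are mutually in conflict, so at least 4 registers are needed.
4 registers suffice: h=3, f=4, j=2, b=2, c=1, g=1. Each listed conflict is separated.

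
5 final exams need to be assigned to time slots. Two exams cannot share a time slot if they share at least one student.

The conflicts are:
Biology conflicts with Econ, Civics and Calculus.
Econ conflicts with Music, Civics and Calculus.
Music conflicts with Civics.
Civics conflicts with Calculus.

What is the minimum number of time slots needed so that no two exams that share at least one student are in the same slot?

Biology, Econ, Civics, Calculus all conflict with each other, so at least 4 time slots are needed.
Using 4 time slots: Biology=4, Econ=2, Music=3, Civics=1, Calculus=3. No two conflicting exams share a time slot.

4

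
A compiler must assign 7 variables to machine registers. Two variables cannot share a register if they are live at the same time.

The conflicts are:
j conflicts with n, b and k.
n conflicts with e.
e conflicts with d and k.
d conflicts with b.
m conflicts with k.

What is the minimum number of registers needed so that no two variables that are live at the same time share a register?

The cycle e-d-b-j-k-e has odd length 5, so it cannot be 2-colored; at least 3 registers are needed.
3 registers suffice: register 1 → {n, b, k}; register 2 → {j, e, m}; register 3 → {d}. Every pair that conflicts lands in different registers.

3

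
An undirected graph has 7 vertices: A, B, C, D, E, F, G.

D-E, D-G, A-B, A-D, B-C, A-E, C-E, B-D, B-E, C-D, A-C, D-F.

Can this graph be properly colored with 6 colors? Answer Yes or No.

The chromatic number is 5. A, B, C, D, E are pairwise adjacent (a clique of size 5), so at least 5 colors are needed.
5 colors suffice: color red → {D}; color blue → {E, F, G}; color green → {C}; color yellow → {A}; color purple → {B}.
Since 6 ≥ 5, a proper 6-coloring certainly exists.

Yes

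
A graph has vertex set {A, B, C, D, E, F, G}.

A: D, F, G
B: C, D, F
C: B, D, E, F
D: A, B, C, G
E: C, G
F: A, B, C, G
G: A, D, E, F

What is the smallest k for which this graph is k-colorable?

3

B, C, F are mutually adjacent, so at least 3 colors are needed.
One proper 3-coloring: A=3, B=3, C=1, D=2, E=2, F=2, G=1. Every edge joins two different colors.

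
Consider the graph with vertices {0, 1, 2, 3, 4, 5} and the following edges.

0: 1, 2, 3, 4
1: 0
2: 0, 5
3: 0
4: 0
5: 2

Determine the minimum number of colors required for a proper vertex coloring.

2 and 5 are adjacent, so at least 2 colors are needed.
2 colors suffice: color red → {0, 5}; color blue → {1, 2, 3, 4}. No two adjacent vertices share a color.

2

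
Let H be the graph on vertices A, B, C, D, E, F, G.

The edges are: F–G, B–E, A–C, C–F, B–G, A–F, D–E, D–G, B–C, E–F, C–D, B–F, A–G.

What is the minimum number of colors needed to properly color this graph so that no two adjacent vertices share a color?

B, E, F are pairwise adjacent, so at least 3 colors are needed.
3 colors suffice: color 1 → {D, F}; color 2 → {C, E, G}; color 3 → {A, B}. Each edge has distinct colors on its endpoints.

3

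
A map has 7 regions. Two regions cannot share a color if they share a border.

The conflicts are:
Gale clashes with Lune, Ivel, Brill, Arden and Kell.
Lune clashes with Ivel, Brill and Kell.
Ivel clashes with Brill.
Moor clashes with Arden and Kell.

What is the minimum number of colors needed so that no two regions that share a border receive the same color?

4

Gale, Lune, Ivel, Brill pairwise conflict, so at least 4 colors are needed.
A valid assignment using 4 colors: Gale=1, Lune=2, Ivel=3, Brill=4, Moor=1, Arden=2, Kell=3. Every pair that conflicts lands in different colors.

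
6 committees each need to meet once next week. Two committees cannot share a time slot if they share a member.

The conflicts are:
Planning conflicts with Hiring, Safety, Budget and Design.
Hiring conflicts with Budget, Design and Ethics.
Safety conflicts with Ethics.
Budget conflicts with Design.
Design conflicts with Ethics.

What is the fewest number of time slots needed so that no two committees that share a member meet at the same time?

Planning, Hiring, Budget, Design are mutually in conflict, so at least 4 time slots are needed.
4 time slots suffice: time slot 1 → {Hiring, Safety}; time slot 2 → {Planning, Ethics}; time slot 3 → {Design}; time slot 4 → {Budget}. Each listed conflict is separated.

4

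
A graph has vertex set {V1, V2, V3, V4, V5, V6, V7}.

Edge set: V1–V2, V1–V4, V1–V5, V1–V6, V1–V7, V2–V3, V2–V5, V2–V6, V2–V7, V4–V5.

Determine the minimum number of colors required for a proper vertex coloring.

V1, V2, V7 are pairwise adjacent, so at least 3 colors are needed.
3 colors suffice: color red → {V2, V4}; color blue → {V1, V3}; color green → {V5, V6, V7}. Every edge joins two different colors.

3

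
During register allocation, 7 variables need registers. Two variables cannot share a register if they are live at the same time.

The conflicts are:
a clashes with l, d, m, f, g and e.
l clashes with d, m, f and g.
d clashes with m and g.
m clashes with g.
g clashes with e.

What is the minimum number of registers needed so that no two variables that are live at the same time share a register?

5

a, l, d, m, g all conflict with each other, so at least 5 registers are needed.
5 registers suffice: a=1, l=3, d=5, m=4, f=2, g=2, e=3. No two conflicting variables share a register.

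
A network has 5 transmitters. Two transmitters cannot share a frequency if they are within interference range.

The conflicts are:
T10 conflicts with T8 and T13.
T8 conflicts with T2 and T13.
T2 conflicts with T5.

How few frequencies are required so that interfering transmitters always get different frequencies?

T10, T8, T13 are mutually in conflict, so at least 3 frequencies are needed.
A valid assignment using 3 frequencies: T10=2, T8=1, T2=2, T5=1, T13=3. No two conflicting transmitters share a frequency.

3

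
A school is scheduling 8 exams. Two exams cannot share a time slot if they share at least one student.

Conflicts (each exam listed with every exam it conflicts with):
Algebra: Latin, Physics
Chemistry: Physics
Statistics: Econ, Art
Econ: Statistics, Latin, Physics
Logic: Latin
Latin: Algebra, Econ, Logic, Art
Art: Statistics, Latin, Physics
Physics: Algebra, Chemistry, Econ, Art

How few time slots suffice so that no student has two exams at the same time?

2

Art and Physics conflict, so at least 2 time slots are needed.
2 time slots suffice: Algebra=2, Chemistry=2, Statistics=1, Econ=2, Logic=2, Latin=1, Art=2, Physics=1. No two conflicting exams share a time slot.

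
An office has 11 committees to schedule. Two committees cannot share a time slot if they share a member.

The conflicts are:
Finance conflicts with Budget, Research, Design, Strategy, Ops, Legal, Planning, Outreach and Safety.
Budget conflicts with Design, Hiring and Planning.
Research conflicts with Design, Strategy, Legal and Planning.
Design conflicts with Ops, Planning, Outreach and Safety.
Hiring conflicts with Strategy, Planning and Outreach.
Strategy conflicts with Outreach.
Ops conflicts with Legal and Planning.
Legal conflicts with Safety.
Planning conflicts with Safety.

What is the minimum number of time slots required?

Finance, Design, Planning, Safety are mutually in conflict, so at least 4 time slots are needed.
4 time slots suffice: time slot 1 → {Finance, Hiring}; time slot 2 → {Design, Strategy, Legal}; time slot 3 → {Planning, Outreach}; time slot 4 → {Budget, Research, Ops, Safety}. Every pair that conflicts lands in different time slots.

4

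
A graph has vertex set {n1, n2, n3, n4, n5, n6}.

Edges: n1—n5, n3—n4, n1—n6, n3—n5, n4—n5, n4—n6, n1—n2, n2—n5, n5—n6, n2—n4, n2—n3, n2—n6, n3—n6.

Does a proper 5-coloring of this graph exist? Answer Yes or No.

The chromatic number is 5. n2, n3, n4, n5, n6 are mutually adjacent (a clique of size 5), so at least 5 colors are needed.
5 colors suffice: n1=4, n2=3, n3=5, n4=4, n5=1, n6=2.
That is already a proper 5-coloring.

Yes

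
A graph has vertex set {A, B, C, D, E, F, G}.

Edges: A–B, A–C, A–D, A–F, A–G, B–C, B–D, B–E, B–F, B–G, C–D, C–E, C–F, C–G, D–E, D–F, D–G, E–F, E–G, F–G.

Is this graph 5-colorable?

A, B, C, D, F, G are mutually adjacent (a clique of size 6), so at least 6 colors are needed.
So 5 colors are not enough.

No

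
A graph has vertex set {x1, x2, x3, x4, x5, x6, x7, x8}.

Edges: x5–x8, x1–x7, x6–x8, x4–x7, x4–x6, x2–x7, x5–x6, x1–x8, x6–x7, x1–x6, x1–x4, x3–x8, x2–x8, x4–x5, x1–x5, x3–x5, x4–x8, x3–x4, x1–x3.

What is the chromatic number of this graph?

5

x1, x3, x4, x5, x8 form a clique, so at least 5 colors are needed.
5 colors suffice: x1=B, x2=R, x3=P, x4=R, x5=Y, x6=P, x7=G, x8=G. Every edge joins two different colors.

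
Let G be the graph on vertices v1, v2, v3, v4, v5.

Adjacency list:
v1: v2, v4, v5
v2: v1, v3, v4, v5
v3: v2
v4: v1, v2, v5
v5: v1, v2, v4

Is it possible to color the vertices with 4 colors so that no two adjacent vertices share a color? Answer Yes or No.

Yes

The chromatic number is 4. v1, v2, v4, v5 are mutually adjacent (a clique of size 4), so at least 4 colors are needed.
4 colors suffice: color 1 → {v2}; color 2 → {v3, v5}; color 3 → {v4}; color 4 → {v1}.
That is already a proper 4-coloring.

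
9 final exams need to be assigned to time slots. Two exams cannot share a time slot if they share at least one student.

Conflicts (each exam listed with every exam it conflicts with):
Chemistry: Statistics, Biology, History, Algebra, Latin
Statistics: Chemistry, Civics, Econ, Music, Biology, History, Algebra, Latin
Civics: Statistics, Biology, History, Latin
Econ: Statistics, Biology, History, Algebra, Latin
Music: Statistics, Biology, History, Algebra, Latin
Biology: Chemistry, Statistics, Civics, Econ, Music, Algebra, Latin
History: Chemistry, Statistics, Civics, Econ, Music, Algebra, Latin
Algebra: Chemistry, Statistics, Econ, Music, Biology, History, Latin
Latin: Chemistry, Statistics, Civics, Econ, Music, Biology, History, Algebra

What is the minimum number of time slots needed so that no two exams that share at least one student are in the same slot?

5

Chemistry, Statistics, Biology, Algebra, Latin all conflict with each other, so at least 5 time slots are needed.
A valid assignment using 5 time slots: Chemistry=5, Statistics=1, Civics=3, Econ=5, Music=5, Biology=4, History=4, Algebra=3, Latin=2. No two conflicting exams share a time slot.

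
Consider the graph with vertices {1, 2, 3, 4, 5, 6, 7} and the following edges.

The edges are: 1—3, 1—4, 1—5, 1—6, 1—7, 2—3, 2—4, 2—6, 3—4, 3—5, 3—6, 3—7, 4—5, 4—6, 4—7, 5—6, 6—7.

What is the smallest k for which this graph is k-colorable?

1, 3, 4, 6, 7 are pairwise adjacent (a clique of size 5), so at least 5 colors are needed.
5 colors suffice: color a → {6}; color b → {3}; color c → {4}; color d → {1, 2}; color e → {5, 7}. Each edge has distinct colors on its endpoints.

5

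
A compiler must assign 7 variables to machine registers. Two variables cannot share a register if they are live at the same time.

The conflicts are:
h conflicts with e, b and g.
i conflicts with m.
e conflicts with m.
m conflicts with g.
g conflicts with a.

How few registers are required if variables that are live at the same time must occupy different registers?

2

h and g conflict, so at least 2 registers are needed.
A valid assignment using 2 registers: h=2, i=1, e=1, m=2, b=1, g=1, a=2. No two conflicting variables share a register.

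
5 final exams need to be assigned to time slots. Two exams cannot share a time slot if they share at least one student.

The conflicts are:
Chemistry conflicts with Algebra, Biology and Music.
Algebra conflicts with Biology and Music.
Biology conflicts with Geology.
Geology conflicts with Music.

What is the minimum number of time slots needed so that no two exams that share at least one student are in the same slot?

3

Chemistry, Algebra, Biology pairwise conflict, so at least 3 time slots are needed.
Using 3 time slots: Chemistry=3, Algebra=1, Biology=2, Geology=1, Music=2. No two conflicting exams share a time slot.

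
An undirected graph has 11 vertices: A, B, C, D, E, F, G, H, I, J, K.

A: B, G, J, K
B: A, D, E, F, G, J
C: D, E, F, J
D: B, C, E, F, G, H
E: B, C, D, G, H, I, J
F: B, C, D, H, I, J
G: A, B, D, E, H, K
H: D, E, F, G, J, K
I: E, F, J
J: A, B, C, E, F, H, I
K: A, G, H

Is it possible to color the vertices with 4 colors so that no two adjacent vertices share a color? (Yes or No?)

The chromatic number is 4. D, E, G, H are mutually adjacent (a clique of size 4), so at least 4 colors are needed.
4 colors suffice: color 1 → {A, E, F}; color 2 → {G, J}; color 3 → {B, C, H, I}; color 4 → {D, K}.
That is already a proper 4-coloring.

Yes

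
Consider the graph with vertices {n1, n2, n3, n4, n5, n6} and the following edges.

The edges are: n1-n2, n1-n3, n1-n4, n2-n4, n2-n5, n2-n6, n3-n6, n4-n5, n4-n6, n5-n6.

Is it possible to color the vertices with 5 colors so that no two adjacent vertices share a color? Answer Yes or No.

The chromatic number is 4. n2, n4, n5, n6 form a clique, so at least 4 colors are needed.
A valid assignment using 4 colors: n1=red, n2=green, n3=blue, n4=blue, n5=yellow, n6=red.
Since 5 ≥ 4, a proper 5-coloring certainly exists.

Yes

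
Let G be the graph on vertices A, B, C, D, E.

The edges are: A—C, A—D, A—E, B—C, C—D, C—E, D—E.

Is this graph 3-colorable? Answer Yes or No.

A, C, D, E form a clique, so at least 4 colors are needed.
So 3 colors are not enough.

No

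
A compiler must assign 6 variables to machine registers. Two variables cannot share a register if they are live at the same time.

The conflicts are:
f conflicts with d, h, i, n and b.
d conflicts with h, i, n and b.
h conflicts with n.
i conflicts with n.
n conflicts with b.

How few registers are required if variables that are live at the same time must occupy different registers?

4

f, d, i, n all conflict with each other, so at least 4 registers are needed.
Using 4 registers: f=1, d=2, h=4, i=4, n=3, b=4. No two conflicting variables share a register.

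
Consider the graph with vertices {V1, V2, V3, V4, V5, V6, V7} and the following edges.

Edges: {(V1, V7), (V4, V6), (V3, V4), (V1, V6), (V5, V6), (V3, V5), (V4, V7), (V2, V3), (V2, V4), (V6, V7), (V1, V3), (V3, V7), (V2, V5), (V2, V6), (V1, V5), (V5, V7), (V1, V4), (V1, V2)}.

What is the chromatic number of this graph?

4

V1, V4, V6, V7 form a clique, so at least 4 colors are needed.
4 colors suffice: color 1 → {V1}; color 2 → {V3, V6}; color 3 → {V4, V5}; color 4 → {V2, V7}. No two adjacent vertices share a color.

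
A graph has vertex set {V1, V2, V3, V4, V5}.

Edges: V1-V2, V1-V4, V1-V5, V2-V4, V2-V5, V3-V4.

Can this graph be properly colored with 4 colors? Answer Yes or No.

Yes

The chromatic number is 3. V1, V2, V5 are pairwise adjacent, so at least 3 colors are needed.
3 colors suffice: color 1 → {V4, V5}; color 2 → {V1, V3}; color 3 → {V2}.
Since 4 ≥ 3, a proper 4-coloring certainly exists.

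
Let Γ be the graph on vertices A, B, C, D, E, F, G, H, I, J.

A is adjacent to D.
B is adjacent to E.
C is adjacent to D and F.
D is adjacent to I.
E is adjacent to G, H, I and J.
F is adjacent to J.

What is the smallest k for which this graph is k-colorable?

2

C and D are adjacent, so at least 2 colors are needed.
A valid assignment using 2 colors: A=2, B=2, C=2, D=1, E=1, F=1, G=2, H=2, I=2, J=2. Every edge joins two different colors.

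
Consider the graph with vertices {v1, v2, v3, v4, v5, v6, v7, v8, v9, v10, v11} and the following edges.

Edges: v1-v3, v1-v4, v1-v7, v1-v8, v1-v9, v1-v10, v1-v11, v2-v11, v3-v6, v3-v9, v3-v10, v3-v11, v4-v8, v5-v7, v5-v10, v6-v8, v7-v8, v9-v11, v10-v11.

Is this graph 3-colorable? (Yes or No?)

No

v1, v3, v9, v11 are mutually adjacent (a clique of size 4), so at least 4 colors are needed.
So 3 colors are not enough.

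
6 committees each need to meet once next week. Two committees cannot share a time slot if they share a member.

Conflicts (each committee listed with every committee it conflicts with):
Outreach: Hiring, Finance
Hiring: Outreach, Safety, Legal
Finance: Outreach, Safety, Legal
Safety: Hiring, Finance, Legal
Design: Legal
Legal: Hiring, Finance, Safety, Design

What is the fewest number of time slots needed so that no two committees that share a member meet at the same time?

3

Finance, Safety, Legal all conflict with each other, so at least 3 time slots are needed.
A valid assignment using 3 time slots: Outreach=1, Hiring=2, Finance=2, Safety=3, Design=2, Legal=1. Every pair that conflicts lands in different time slots.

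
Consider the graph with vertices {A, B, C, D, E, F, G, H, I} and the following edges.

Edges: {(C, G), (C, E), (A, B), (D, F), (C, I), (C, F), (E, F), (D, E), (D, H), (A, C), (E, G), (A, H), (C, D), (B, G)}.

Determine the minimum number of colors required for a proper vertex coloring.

C, D, E, F are mutually adjacent (a clique of size 4), so at least 4 colors are needed.
4 colors suffice: color 1 → {B, C, H}; color 2 → {A, D, G, I}; color 3 → {E}; color 4 → {F}. No two adjacent vertices share a color.

4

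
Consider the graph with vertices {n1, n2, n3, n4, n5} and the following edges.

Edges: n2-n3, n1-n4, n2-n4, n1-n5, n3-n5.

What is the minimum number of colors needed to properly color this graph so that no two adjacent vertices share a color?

The cycle n5-n3-n2-n4-n1-n5 has odd length 5, so it cannot be 2-colored; at least 3 colors are needed.
3 colors suffice: color red → {n1, n2}; color blue → {n3, n4}; color green → {n5}. No two adjacent vertices share a color.

3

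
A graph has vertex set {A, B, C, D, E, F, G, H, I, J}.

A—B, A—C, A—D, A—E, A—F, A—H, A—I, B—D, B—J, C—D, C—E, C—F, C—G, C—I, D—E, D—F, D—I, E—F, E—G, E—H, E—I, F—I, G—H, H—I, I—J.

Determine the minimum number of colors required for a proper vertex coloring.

A, C, D, E, F, I form a clique, so at least 6 colors are needed.
A valid assignment using 6 colors: A=1, B=2, C=5, D=4, E=3, F=6, G=1, H=4, I=2, J=1. Each edge has distinct colors on its endpoints.

6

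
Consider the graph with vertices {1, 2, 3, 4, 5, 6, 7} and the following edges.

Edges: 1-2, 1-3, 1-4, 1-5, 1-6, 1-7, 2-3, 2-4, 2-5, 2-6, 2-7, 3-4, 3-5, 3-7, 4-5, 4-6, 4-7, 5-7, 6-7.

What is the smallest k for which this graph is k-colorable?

6

1, 2, 3, 4, 5, 7 form a clique, so at least 6 colors are needed.
One proper 6-coloring: 1=green, 2=red, 3=orange, 4=blue, 5=purple, 6=purple, 7=yellow. Each edge has distinct colors on its endpoints.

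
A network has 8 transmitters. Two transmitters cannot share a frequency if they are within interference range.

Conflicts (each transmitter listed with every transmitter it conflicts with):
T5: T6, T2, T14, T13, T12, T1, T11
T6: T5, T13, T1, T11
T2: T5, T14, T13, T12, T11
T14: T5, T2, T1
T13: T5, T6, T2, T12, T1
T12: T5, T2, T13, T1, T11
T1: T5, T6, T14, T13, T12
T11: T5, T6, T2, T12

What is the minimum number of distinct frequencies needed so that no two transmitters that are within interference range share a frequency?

T5, T6, T13, T1 pairwise conflict, so at least 4 frequencies are needed.
4 frequencies suffice: frequency 1 → {T5}; frequency 2 → {T14, T13, T11}; frequency 3 → {T6, T12}; frequency 4 → {T2, T1}. Each listed conflict is separated.

4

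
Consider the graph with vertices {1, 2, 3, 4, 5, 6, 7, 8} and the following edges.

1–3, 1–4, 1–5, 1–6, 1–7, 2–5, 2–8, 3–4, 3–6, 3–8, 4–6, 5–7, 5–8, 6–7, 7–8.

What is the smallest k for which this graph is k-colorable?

1, 3, 4, 6 form a clique, so at least 4 colors are needed.
One proper 4-coloring: 1=a, 2=b, 3=b, 4=d, 5=c, 6=c, 7=b, 8=a. Every edge joins two different colors.

4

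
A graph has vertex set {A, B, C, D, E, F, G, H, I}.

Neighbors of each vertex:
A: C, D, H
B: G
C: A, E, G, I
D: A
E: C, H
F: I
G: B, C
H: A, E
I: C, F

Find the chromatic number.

A and D are adjacent, so at least 2 colors are needed.
A valid assignment using 2 colors: A=2, B=1, C=1, D=1, E=2, F=1, G=2, H=1, I=2. Each edge has distinct colors on its endpoints.

2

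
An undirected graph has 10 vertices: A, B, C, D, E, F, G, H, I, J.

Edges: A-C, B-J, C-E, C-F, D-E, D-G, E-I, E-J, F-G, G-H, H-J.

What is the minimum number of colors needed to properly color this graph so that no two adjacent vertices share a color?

3

The cycle J-H-G-D-E-J has odd length 5, so it cannot be 2-colored; at least 3 colors are needed.
One proper 3-coloring: A=1, B=1, C=2, D=2, E=1, F=3, G=1, H=3, I=2, J=2. Each edge has distinct colors on its endpoints.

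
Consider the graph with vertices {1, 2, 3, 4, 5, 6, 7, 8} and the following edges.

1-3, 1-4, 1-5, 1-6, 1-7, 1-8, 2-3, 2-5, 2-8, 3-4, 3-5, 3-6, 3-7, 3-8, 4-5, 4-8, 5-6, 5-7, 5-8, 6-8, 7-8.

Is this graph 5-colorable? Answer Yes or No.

The chromatic number is 5. 1, 3, 4, 5, 8 are mutually adjacent (a clique of size 5), so at least 5 colors are needed.
5 colors suffice: color a → {8}; color b → {3}; color c → {5}; color d → {1, 2}; color e → {4, 6, 7}.
That is already a proper 5-coloring.

Yes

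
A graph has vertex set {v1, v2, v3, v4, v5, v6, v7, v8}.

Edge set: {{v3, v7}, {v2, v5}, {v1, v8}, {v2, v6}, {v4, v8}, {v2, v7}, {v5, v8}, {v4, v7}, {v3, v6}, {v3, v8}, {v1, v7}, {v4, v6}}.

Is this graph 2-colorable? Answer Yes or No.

No

The cycle v5-v8-v3-v7-v2-v5 has odd length 5, so it cannot be 2-colored; at least 3 colors are needed.
So 2 colors are not enough.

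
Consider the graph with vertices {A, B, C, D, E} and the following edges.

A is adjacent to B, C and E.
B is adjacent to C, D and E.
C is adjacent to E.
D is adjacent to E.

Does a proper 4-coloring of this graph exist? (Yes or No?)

The chromatic number is 4. A, B, C, E form a clique, so at least 4 colors are needed.
One proper 4-coloring: A=3, B=2, C=4, D=3, E=1.
That is already a proper 4-coloring.

Yes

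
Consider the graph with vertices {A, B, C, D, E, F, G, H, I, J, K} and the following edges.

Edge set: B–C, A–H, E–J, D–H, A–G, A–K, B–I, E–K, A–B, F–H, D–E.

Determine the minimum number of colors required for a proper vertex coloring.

The cycle K-A-H-D-E-K has odd length 5, so it cannot be 2-colored; at least 3 colors are needed.
3 colors suffice: A=1, B=2, C=1, D=3, E=1, F=1, G=2, H=2, I=1, J=2, K=2. Every edge joins two different colors.

3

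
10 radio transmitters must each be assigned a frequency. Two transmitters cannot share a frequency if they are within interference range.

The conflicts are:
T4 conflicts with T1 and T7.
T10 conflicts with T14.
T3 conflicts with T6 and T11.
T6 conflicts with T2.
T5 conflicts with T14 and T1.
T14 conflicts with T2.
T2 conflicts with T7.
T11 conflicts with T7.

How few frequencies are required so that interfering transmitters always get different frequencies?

The cycle T3-T6-T2-T7-T11-T3 has odd length 5, so it cannot be 2-colored; at least 3 frequencies are needed.
3 frequencies suffice: frequency 1 → {T4, T10, T5, T2, T11}; frequency 2 → {T6, T14, T1, T7}; frequency 3 → {T3}. Each listed conflict is separated.

3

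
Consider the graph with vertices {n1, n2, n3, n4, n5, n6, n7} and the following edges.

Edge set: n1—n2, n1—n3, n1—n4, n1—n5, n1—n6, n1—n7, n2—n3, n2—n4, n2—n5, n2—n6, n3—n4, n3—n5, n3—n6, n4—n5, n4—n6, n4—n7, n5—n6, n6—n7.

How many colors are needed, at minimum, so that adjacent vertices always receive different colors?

6

n1, n2, n3, n4, n5, n6 are pairwise adjacent (a clique of size 6), so at least 6 colors are needed.
One proper 6-coloring: n1=2, n2=4, n3=5, n4=3, n5=6, n6=1, n7=4. No two adjacent vertices share a color.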